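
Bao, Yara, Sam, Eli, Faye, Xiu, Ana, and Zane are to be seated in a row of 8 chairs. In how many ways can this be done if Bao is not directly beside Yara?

Of the 8! = 40320 arrangements, those with Bao and Yara adjacent number 2 × 7! = 10080 (treat the pair as a block with 2 internal orders).
So 40320 − 10080 = 30240 arrangements keep them apart.

30240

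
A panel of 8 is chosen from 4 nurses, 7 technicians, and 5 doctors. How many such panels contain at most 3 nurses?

12375

Split by how many nurses are chosen (0 through 3).
Sum: C(4,0)·C(12,8) + C(4,1)·C(12,7) + C(4,2)·C(12,6) + C(4,3)·C(12,5) = 495 + 3168 + 5544 + 3168 = 12375.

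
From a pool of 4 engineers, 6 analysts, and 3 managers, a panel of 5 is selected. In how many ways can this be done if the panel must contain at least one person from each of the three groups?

894

Unrestricted: C(13,5) = 1287 ways to pick any 5 of the 13.
Selections missing a whole group: no engineers → C(9,5) = 126; no analysts → C(7,5) = 21; no managers → C(10,5) = 252.
Add back selections omitting two groups (i.e. drawn from a single group): C(4,5) + C(6,5) + C(3,5) = 6.
By inclusion–exclusion: 1287 − 399 + 6 = 894.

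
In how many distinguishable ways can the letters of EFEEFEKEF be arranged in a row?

504

The 9 letters of EFEEFEKEF have repeats: E appearing 5 times and F appearing 3 times.
So there are 9! / (5!·3!) = 504 distinguishable arrangements.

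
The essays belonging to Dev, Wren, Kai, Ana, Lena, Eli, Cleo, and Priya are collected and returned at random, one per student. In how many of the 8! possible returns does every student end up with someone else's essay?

14833

Let Aᵢ be the assignments in which student i gets their own essay. We want the size of the complement of A₁∪…∪A_8.
By inclusion–exclusion this is Σ_{j=0}^{8} (−1)^j C(8,j)·(8−j)!.
Computing: 40320 − 40320 + 20160 − 6720 + 1680 − 336 + 56 − 8 + 1 = 14833.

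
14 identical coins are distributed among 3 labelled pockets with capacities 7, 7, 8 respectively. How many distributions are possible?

Without the upper bounds there are C(16,2) = 120 ways to split 14 among 3 pockets.
Subtract solutions that violate a single cap (substitute x_i' = x_i − (cap_i+1)): x_1 ≥ 8 gives C(8,2) = 28; x_2 ≥ 8 gives C(8,2) = 28; x_3 ≥ 9 gives C(7,2) = 21. Together 77.
No two caps can be exceeded simultaneously, so the pair terms are all 0.
By inclusion–exclusion the count is 120 − 77 + 0 = 43.

43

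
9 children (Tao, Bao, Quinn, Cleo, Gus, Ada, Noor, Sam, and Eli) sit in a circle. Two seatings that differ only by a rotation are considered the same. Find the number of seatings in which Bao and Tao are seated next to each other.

Glue Bao and Tao into a block (2 internal orders). Seating 8 units around a circle gives (7)! arrangements.
So 2 × (7)! = 2 × 5040 = 10080.

10080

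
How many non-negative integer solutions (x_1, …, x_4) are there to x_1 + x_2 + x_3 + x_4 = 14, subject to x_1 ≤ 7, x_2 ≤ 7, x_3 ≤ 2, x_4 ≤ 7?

124

Ignoring the caps, the number of non-negative solutions to x_1+…+x_4 = 14 is C(17,3) = 680.
Subtract solutions that violate a single cap (substitute x_i' = x_i − (cap_i+1)): x_1 ≥ 8 gives C(9,3) = 84; x_2 ≥ 8 gives C(9,3) = 84; x_3 ≥ 3 gives C(14,3) = 364; x_4 ≥ 8 gives C(9,3) = 84. Together 616.
Add back pairs where two caps are both exceeded: 0 + 20 + 0 + 20 + 0 + 20 = 60.
By inclusion–exclusion the count is 680 − 616 + 60 = 124.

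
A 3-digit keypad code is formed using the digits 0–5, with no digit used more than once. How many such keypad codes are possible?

120

With no repetition, fill the 3 digits in order: 6 choices, then 5, down to 4.
That product is 6 × 5 × 4 = 120.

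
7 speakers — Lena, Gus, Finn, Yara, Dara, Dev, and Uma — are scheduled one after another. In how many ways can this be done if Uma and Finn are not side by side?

Of the 7! = 5040 arrangements, those with Uma and Finn adjacent number 2 × 6! = 1440 (treat the pair as a block with 2 internal orders).
So 5040 − 1440 = 3600 arrangements keep them apart.

3600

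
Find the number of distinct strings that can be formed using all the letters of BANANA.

60

BANANA has 6 letters with A appearing 3 times and N appearing twice.
The number of distinct arrangements is 6!/(3!·2!) = 720/12 = 60.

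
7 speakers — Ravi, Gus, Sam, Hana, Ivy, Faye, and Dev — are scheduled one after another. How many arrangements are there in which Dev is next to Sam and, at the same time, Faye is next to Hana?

Treat {Dev,Sam} as one block (2 orders) and {Faye,Hana} as another (2 orders).
That leaves 5 units to arrange: 2 × 2 × 5! = 4 × 120 = 480.

480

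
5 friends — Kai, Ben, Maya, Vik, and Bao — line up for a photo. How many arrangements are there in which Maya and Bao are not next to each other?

72

Of the 5! = 120 arrangements, those with Maya and Bao adjacent number 2 × 4! = 48 (treat the pair as a block with 2 internal orders).
So 120 − 48 = 72 arrangements keep them apart.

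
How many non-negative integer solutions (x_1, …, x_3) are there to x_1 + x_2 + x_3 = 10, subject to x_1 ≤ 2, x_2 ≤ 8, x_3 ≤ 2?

Ignoring the caps, the number of non-negative solutions to x_1+…+x_3 = 10 is C(12,2) = 66.
Subtract solutions that violate a single cap (substitute x_i' = x_i − (cap_i+1)): x_1 ≥ 3 gives C(9,2) = 36; x_2 ≥ 9 gives C(3,2) = 3; x_3 ≥ 3 gives C(9,2) = 36. Together 75.
Add back pairs where two caps are both exceeded: 0 + 15 + 0 = 15.
By inclusion–exclusion the count is 66 − 75 + 15 = 6.

6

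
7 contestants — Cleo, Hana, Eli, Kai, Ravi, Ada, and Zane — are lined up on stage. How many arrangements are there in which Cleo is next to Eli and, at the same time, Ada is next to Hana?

480

Treat {Cleo,Eli} as one block (2 orders) and {Ada,Hana} as another (2 orders).
That leaves 5 units to arrange: 2 × 2 × 5! = 4 × 120 = 480.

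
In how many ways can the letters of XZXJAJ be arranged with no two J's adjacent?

Total arrangements of XZXJAJ: 6!/(2!·2!) = 180.
If the two J's are adjacent, glue them into one block, leaving 5 items to arrange: (5)!/(2!) = 60 ways.
Hence 180 − 60 = 120.

120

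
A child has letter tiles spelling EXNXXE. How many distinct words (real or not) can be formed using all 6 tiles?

Letter multiplicities in EXNXXE: E×2, N×1, X×3.
The number of distinct arrangements is 6!/(3!·2!) = 720/12 = 60.

60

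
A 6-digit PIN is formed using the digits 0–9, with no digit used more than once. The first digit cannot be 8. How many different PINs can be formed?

The first digit has 10−1 = 9 choices (anything except 8).
The remaining 5 digits are filled from the other 9 symbols without repetition: 9 × 8 × 7 × 6 × 5 = 15120.
Total: 9 × 15120 = 136080.

136080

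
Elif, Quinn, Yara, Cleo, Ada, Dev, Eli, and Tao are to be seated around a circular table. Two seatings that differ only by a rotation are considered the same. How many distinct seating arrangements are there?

Fix one person's seat to break rotational symmetry; the remaining 7 people can be arranged in (7)! = 5040 ways.

5040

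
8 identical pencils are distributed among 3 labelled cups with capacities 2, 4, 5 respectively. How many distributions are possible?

9

Without the upper bounds there are C(10,2) = 45 ways to split 8 among 3 cups.
Subtract solutions that violate a single cap (substitute x_i' = x_i − (cap_i+1)): x_1 ≥ 3 gives C(7,2) = 21; x_2 ≥ 5 gives C(5,2) = 10; x_3 ≥ 6 gives C(4,2) = 6. Together 37.
Add back pairs where two caps are both exceeded: 1 + 0 + 0 = 1.
By inclusion–exclusion the count is 45 − 37 + 1 = 9.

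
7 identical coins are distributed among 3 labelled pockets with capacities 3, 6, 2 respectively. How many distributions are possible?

By stars and bars, unrestricted non-negative solutions to x_1+…+x_3 = 7 number C(7+2,2) = 36.
Subtract solutions that violate a single cap (substitute x_i' = x_i − (cap_i+1)): x_1 ≥ 4 gives C(5,2) = 10; x_2 ≥ 7 gives C(2,2) = 1; x_3 ≥ 3 gives C(6,2) = 15. Together 26.
Add back pairs where two caps are both exceeded: 0 + 1 + 0 = 1.
By inclusion–exclusion the count is 36 − 26 + 1 = 11.

11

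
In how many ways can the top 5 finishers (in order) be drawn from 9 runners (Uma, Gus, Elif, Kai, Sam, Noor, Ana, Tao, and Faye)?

15120

There are 9 choices for 1st place, 8 for 2nd, and so on down to 5 for position 5.
That gives 9 × 8 × 7 × 6 × 5 = 15120.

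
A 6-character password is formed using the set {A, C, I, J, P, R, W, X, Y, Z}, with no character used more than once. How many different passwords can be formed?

With no repetition, fill the 6 characters in order: 10 choices, then 9, down to 5.
10 × 9 × 8 × 7 × 6 × 5 = 151200.

151200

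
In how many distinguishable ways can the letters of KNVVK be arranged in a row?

30

Letter multiplicities in KNVVK: K×2, N×1, V×2.
The number of distinct arrangements is 5!/(2!·2!) = 120/4 = 30.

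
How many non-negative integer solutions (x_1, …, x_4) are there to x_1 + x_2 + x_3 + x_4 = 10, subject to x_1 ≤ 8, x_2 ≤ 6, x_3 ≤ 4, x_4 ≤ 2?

97

Without the upper bounds there are C(13,3) = 286 ways to split 10 among 4 variables.
Subtract solutions that violate a single cap (substitute x_i' = x_i − (cap_i+1)): x_1 ≥ 9 gives C(4,3) = 4; x_2 ≥ 7 gives C(6,3) = 20; x_3 ≥ 5 gives C(8,3) = 56; x_4 ≥ 3 gives C(10,3) = 120. Together 200.
Add back pairs where two caps are both exceeded: 0 + 0 + 0 + 0 + 1 + 10 = 11.
By inclusion–exclusion the count is 286 − 200 + 11 = 97.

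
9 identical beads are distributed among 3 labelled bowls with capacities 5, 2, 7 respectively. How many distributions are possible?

15

By stars and bars, unrestricted non-negative solutions to x_1+…+x_3 = 9 number C(9+2,2) = 55.
Subtract solutions that violate a single cap (substitute x_i' = x_i − (cap_i+1)): x_1 ≥ 6 gives C(5,2) = 10; x_2 ≥ 3 gives C(8,2) = 28; x_3 ≥ 8 gives C(3,2) = 3. Together 41.
Add back pairs where two caps are both exceeded: 1 + 0 + 0 = 1.
By inclusion–exclusion the count is 55 − 41 + 1 = 15.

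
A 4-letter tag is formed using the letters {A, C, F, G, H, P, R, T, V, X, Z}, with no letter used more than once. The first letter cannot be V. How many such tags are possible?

7200

The first letter has 11−1 = 10 choices (anything except V).
The remaining 3 letters are filled from the other 10 symbols without repetition: 10 × 9 × 8 = 720.
Total: 10 × 720 = 7200.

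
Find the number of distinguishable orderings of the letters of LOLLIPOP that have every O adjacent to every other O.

420

Treat the 2 copies of O as a single block. The multiset to arrange is then {OO, I, L, L, L, P, P}, 7 items in all.
That gives (7)!/(3!·2!) = 420 arrangements.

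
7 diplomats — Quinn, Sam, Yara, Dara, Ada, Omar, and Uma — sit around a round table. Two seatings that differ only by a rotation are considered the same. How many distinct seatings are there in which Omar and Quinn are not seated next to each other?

480

All circular seatings of 7 people number (6)! = 720.
Seatings with Omar beside Quinn: treat them as a block with 2 internal orders, giving 2 × (5)! = 240.
Subtracting, 720 − 240 = 480.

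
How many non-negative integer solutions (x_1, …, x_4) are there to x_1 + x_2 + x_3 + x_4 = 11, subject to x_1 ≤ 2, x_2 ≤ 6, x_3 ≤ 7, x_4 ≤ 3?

65

By stars and bars, unrestricted non-negative solutions to x_1+…+x_4 = 11 number C(11+3,3) = 364.
Subtract solutions that violate a single cap (substitute x_i' = x_i − (cap_i+1)): x_1 ≥ 3 gives C(11,3) = 165; x_2 ≥ 7 gives C(7,3) = 35; x_3 ≥ 8 gives C(6,3) = 20; x_4 ≥ 4 gives C(10,3) = 120. Together 340.
Add back pairs where two caps are both exceeded: 4 + 1 + 35 + 0 + 1 + 0 = 41.
By inclusion–exclusion the count is 364 − 340 + 41 = 65.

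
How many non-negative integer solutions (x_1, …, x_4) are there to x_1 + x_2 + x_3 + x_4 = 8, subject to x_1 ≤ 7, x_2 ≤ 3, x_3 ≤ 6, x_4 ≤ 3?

91

By stars and bars, unrestricted non-negative solutions to x_1+…+x_4 = 8 number C(8+3,3) = 165.
Subtract solutions that violate a single cap (substitute x_i' = x_i − (cap_i+1)): x_1 ≥ 8 gives C(3,3) = 1; x_2 ≥ 4 gives C(7,3) = 35; x_3 ≥ 7 gives C(4,3) = 4; x_4 ≥ 4 gives C(7,3) = 35. Together 75.
Add back pairs where two caps are both exceeded: 0 + 0 + 0 + 0 + 1 + 0 = 1.
By inclusion–exclusion the count is 165 − 75 + 1 = 91.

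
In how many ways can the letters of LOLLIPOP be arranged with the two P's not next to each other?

1260

Total arrangements of LOLLIPOP: 8!/(3!·2!·2!) = 1680.
If the two P's are adjacent, glue them into one block, leaving 7 items to arrange: (7)!/(3!·2!) = 420 ways.
Subtracting, 1680 − 420 = 1260 arrangements keep the P's apart.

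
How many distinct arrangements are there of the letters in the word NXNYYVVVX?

7560

The 9 letters of NXNYYVVVX have repeats: N appearing twice, V appearing 3 times, X appearing twice, and Y appearing twice.
Dividing 9! = 362880 by 3!·2!·2!·2! = 48 for the repeated letters gives 7560.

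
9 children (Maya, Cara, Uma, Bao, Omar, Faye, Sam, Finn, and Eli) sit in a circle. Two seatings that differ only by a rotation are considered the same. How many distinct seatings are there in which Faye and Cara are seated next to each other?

Glue Faye and Cara into a block (2 internal orders). Seating 8 units around a circle gives (7)! arrangements.
So 2 × (7)! = 2 × 5040 = 10080.

10080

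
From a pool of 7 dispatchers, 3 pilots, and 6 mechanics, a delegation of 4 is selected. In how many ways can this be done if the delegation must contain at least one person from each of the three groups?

Unrestricted: C(16,4) = 1820 ways to pick any 4 of the 16.
Subtract selections that omit an entire group: no dispatchers → C(9,4) = 126; no pilots → C(13,4) = 715; no mechanics → C(10,4) = 210.
Add back selections omitting two groups (i.e. drawn from a single group): C(7,4) + C(3,4) + C(6,4) = 50.
By inclusion–exclusion: 1820 − 1051 + 50 = 819.

819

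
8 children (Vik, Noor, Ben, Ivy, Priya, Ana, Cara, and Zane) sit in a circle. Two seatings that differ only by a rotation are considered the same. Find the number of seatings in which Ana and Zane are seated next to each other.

1440

Glue Ana and Zane into a block (2 internal orders). Seating 7 units around a circle gives (6)! arrangements.
So 2 × (6)! = 2 × 720 = 1440.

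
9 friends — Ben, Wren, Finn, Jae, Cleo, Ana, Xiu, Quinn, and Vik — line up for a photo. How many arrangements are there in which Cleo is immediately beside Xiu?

80640

Place the 7 others and the Cleo-Xiu pair as 8 objects in a line; the pair has 2 internal arrangements.
So the count is 2·(8)! = 80640.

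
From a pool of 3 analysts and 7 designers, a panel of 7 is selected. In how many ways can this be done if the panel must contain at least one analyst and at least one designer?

119

Unrestricted: C(10,7) = 120 ways to pick any 7 of the 10.
Selections missing a whole group: no analysts → C(7,7) = 1; no designers → C(3,7) = 0.
Both groups omitted at once is impossible, so 120 − 1 = 119.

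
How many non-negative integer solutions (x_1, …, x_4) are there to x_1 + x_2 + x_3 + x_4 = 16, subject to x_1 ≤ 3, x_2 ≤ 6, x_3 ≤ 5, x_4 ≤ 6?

34

Without the upper bounds there are C(19,3) = 969 ways to split 16 among 4 variables.
Subtract solutions that violate a single cap (substitute x_i' = x_i − (cap_i+1)): x_1 ≥ 4 gives C(15,3) = 455; x_2 ≥ 7 gives C(12,3) = 220; x_3 ≥ 6 gives C(13,3) = 286; x_4 ≥ 7 gives C(12,3) = 220. Together 1181.
Add back pairs where two caps are both exceeded: 56 + 84 + 56 + 20 + 10 + 20 = 246.
By inclusion–exclusion the count is 969 − 1181 + 246 = 34.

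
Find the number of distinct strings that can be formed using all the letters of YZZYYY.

15

Letter multiplicities in YZZYYY: Y×4, Z×2.
So there are 6! / (4!·2!) = 15 distinguishable arrangements.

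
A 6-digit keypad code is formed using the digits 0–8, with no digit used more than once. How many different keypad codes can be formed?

This is a permutation of 6 out of 9: P(9,6) = 9!/3!.
That product is 9 × 8 × 7 × 6 × 5 × 4 = 60480.

60480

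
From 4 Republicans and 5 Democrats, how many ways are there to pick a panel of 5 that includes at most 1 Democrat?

5

Split by how many Democrats are chosen (0 through 1).
Sum: C(5,0)·C(4,5) + C(5,1)·C(4,4) = 0 + 5 = 5.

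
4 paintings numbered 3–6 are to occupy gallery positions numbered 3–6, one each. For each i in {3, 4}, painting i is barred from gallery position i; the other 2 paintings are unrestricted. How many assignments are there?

Let Aᵢ (for i ∈ {3, 4}) be the placements that put painting i in its forbidden gallery position. Any j of these fix j positions, leaving (4−j)! ways to fill the rest, and there are C(2,j) ways to pick which j.
By inclusion–exclusion, the number of valid placements is Σ_{j=0}^{2} (−1)^j C(2,j)·(4−j)!.
Computing: 24 − 12 + 2 = 14.

14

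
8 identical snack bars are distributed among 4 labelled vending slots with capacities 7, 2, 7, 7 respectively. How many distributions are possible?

106

Ignoring the caps, the number of non-negative solutions to x_1+…+x_4 = 8 is C(11,3) = 165.
Subtract solutions that violate a single cap (substitute x_i' = x_i − (cap_i+1)): x_1 ≥ 8 gives C(3,3) = 1; x_2 ≥ 3 gives C(8,3) = 56; x_3 ≥ 8 gives C(3,3) = 1; x_4 ≥ 8 gives C(3,3) = 1. Together 59.
No two caps can be exceeded simultaneously, so the pair terms are all 0.
By inclusion–exclusion the count is 165 − 59 + 0 = 106.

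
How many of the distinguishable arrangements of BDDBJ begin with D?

12

Fix D in the first position and arrange the remaining 4 letters.
Those 4 letters have B appearing twice, giving (4)!/(2!) = 12.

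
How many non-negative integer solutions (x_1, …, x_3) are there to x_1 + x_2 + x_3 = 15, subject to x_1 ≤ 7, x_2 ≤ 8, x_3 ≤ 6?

28

By stars and bars, unrestricted non-negative solutions to x_1+…+x_3 = 15 number C(15+2,2) = 136.
Subtract solutions that violate a single cap (substitute x_i' = x_i − (cap_i+1)): x_1 ≥ 8 gives C(9,2) = 36; x_2 ≥ 9 gives C(8,2) = 28; x_3 ≥ 7 gives C(10,2) = 45. Together 109.
Add back pairs where two caps are both exceeded: 0 + 1 + 0 = 1.
By inclusion–exclusion the count is 136 − 109 + 1 = 28.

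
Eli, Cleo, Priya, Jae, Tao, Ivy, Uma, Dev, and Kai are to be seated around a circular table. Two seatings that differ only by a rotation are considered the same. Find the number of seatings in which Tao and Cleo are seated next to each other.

10080

Treat {Tao, Cleo} as one unit (2 internal orders) and seat the resulting 8 units around the table: (7)! circular arrangements.
So 2 × (7)! = 2 × 5040 = 10080.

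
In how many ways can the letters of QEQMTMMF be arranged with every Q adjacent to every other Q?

Treat the 2 copies of Q as a single block. The multiset to arrange is then {QQ, E, F, M, M, M, T}, 7 items in all.
That gives (7)!/(3!) = 840 arrangements.

840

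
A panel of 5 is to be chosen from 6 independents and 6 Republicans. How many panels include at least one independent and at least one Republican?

Total 5-person selections from all 12: C(12,5) = 792.
Subtract selections that omit an entire group: no independents → C(6,5) = 6; no Republicans → C(6,5) = 6.
Both groups omitted at once is impossible, so 792 − 12 = 780.

780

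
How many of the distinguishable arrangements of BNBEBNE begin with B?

90

Fix B in the first position and arrange the remaining 6 letters.
Those 6 letters have B appearing twice, E appearing twice, and N appearing twice, giving (6)!/(2!·2!·2!) = 90.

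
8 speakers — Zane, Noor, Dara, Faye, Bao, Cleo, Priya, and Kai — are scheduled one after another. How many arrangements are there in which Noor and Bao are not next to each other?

30240

Of the 8! = 40320 arrangements, those with Noor and Bao adjacent number 2 × 7! = 10080 (treat the pair as a block with 2 internal orders).
Complementary counting: 40320 − 10080 = 30240.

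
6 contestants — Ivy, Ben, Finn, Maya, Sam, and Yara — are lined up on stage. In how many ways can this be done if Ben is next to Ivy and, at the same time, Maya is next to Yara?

Treat {Ben,Ivy} as one block (2 orders) and {Maya,Yara} as another (2 orders).
That leaves 4 units to arrange: 2 × 2 × 4! = 4 × 24 = 96.

96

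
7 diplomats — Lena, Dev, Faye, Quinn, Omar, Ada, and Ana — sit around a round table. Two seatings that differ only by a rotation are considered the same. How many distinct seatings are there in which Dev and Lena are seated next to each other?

240

Treat {Dev, Lena} as one unit (2 internal orders) and seat the resulting 6 units around the table: (5)! circular arrangements.
So 2 × (5)! = 2 × 120 = 240.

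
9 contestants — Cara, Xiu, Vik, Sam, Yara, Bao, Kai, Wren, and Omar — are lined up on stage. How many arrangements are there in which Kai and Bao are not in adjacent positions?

282240

Of the 9! = 362880 arrangements, those with Kai and Bao adjacent number 2 × 8! = 80640 (treat the pair as a block with 2 internal orders).
So 362880 − 80640 = 282240 arrangements keep them apart.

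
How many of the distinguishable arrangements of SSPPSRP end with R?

20

Fix R in the last position and arrange the remaining 6 letters.
Those 6 letters have P appearing 3 times and S appearing 3 times, giving (6)!/(3!·3!) = 20.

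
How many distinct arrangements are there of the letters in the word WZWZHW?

60

WZWZHW has 6 letters with W appearing 3 times and Z appearing twice.
So there are 6! / (3!·2!) = 60 distinguishable arrangements.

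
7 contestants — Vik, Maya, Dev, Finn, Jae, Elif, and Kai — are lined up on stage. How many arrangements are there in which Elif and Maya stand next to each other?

1440

Glue Elif and Maya into one block (2 internal orders), leaving 6 units to arrange in a row.
So the count is 2·(6)! = 1440.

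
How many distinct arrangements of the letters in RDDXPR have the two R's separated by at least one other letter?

Total arrangements of RDDXPR: 6!/(2!·2!) = 180.
If the two R's are adjacent, glue them into one block, leaving 5 items to arrange: (5)!/(2!) = 60 ways.
Hence 180 − 60 = 120.

120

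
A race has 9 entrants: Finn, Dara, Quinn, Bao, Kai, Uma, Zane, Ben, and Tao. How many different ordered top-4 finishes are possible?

3024

There are 9 choices for 1st place, 8 for 2nd, and so on down to 6 for position 4.
That gives 9 × 8 × 7 × 6 = 3024.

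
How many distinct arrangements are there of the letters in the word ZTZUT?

30

The 5 letters of ZTZUT have repeats: T appearing twice and Z appearing twice.
So there are 5! / (2!·2!) = 30 distinguishable arrangements.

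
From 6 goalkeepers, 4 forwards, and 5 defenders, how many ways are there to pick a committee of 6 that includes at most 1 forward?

2310

Split by how many forwards are chosen (0 through 1).
Sum: C(4,0)·C(11,6) + C(4,1)·C(11,5) = 462 + 1848 = 2310.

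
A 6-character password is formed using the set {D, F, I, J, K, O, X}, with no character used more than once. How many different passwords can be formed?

5040

Choose and order 6 of the 7 symbols: the first character has 7 options, the next 6, and so on down to 2.
7 × 6 × 5 × 4 × 3 × 2 = 5040.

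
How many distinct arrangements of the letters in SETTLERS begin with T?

1260

Fix T in the first position and arrange the remaining 7 letters.
Those 7 letters have E appearing twice and S appearing twice, giving (7)!/(2!·2!) = 1260.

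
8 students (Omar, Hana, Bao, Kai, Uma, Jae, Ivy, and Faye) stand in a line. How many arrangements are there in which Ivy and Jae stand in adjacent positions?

10080

Treat {Ivy, Jae} as a single unit. There are 7 units to order, and the pair itself can be ordered 2 ways.
That gives 2 × 7! = 2 × 5040 = 10080.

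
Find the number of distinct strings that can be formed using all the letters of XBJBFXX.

420

XBJBFXX has 7 letters with B appearing twice and X appearing 3 times.
So there are 7! / (3!·2!) = 420 distinguishable arrangements.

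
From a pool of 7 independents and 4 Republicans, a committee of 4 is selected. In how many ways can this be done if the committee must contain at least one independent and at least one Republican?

294

Unrestricted: C(11,4) = 330 ways to pick any 4 of the 11.
Subtract selections that omit an entire group: no independents → C(4,4) = 1; no Republicans → C(7,4) = 35.
Both groups omitted at once is impossible, so 330 − 36 = 294.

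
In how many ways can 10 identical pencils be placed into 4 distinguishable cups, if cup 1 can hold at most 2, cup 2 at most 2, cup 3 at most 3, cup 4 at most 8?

Ignoring the caps, the number of non-negative solutions to x_1+…+x_4 = 10 is C(13,3) = 286.
Subtract solutions that violate a single cap (substitute x_i' = x_i − (cap_i+1)): x_1 ≥ 3 gives C(10,3) = 120; x_2 ≥ 3 gives C(10,3) = 120; x_3 ≥ 4 gives C(9,3) = 84; x_4 ≥ 9 gives C(4,3) = 4. Together 328.
Add back pairs where two caps are both exceeded: 35 + 20 + 0 + 20 + 0 + 0 = 75.
Subtract triples: 1 + 0 + 0 + 0 = 1.
By inclusion–exclusion the count is 286 − 328 + 75 − 1 = 32.

32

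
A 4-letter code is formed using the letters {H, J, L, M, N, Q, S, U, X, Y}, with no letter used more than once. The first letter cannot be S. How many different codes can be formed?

4536

The first letter has 10−1 = 9 choices (anything except S).
The remaining 3 letters are filled from the other 9 symbols without repetition: 9 × 8 × 7 = 504.
Total: 9 × 504 = 4536.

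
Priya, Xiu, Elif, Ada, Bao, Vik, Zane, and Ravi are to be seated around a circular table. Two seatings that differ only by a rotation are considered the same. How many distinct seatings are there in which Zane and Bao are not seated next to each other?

All circular seatings of 8 people number (7)! = 5040.
Those with Zane next to Bao: fuse the pair into one unit and seat 7 units around a circle — 2·(6)! = 1440.
Subtracting, 5040 − 1440 = 3600.

3600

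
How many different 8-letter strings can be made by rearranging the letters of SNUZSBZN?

5040

Letter multiplicities in SNUZSBZN: B×1, N×2, S×2, U×1, Z×2.
Dividing 8! = 40320 by 2!·2!·2! = 8 for the repeated letters gives 5040.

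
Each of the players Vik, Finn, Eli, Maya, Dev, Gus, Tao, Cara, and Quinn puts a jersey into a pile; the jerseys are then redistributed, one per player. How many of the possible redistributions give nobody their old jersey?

133496

Let Aᵢ be the assignments in which player i gets their old jersey. We want the size of the complement of A₁∪…∪A_9.
By inclusion–exclusion this is Σ_{j=0}^{9} (−1)^j C(9,j)·(9−j)!.
Computing: 362880 − 362880 + 181440 − 60480 + 15120 − 3024 + 504 − 72 + 9 − 1 = 133496.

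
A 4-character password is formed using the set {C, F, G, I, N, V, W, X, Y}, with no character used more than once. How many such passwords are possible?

3024

Choose and order 4 of the 9 symbols: the first character has 9 options, the next 8, then 7, 6.
9 × 8 × 7 × 6 = 3024.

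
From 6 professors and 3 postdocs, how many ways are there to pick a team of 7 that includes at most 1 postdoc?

3

Split by how many postdocs are chosen (0 through 1).
Sum: C(3,0)·C(6,7) + C(3,1)·C(6,6) = 0 + 3 = 3.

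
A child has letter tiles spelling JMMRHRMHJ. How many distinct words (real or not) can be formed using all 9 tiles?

JMMRHRMHJ has 9 letters with H appearing twice, J appearing twice, M appearing 3 times, and R appearing twice.
The number of distinct arrangements is 9!/(3!·2!·2!·2!) = 362880/48 = 7560.

7560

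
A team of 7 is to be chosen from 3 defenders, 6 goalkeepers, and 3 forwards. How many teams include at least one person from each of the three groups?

720

Unrestricted: C(12,7) = 792 ways to pick any 7 of the 12.
Subtract selections that omit an entire group: no defenders → C(9,7) = 36; no goalkeepers → C(6,7) = 0; no forwards → C(9,7) = 36.
Add back selections omitting two groups (i.e. drawn from a single group): C(3,7) + C(6,7) + C(3,7) = 0.
By inclusion–exclusion: 792 − 72 + 0 = 720.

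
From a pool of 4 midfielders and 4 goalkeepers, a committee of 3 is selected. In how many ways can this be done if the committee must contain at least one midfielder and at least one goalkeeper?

With no constraint there are C(8,3) = 56 possible selections.
Selections missing a whole group: no midfielders → C(4,3) = 4; no goalkeepers → C(4,3) = 4.
Both groups omitted at once is impossible, so 56 − 8 = 48.

48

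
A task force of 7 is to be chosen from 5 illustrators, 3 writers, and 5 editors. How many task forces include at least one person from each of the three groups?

1580

Unrestricted: C(13,7) = 1716 ways to pick any 7 of the 13.
Selections missing a whole group: no illustrators → C(8,7) = 8; no writers → C(10,7) = 120; no editors → C(8,7) = 8.
Add back selections omitting two groups (i.e. drawn from a single group): C(5,7) + C(3,7) + C(5,7) = 0.
By inclusion–exclusion: 1716 − 136 + 0 = 1580.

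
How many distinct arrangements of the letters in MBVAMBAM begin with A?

Fix A in the first position and arrange the remaining 7 letters.
Those 7 letters have B appearing twice and M appearing 3 times, giving (7)!/(3!·2!) = 420.

420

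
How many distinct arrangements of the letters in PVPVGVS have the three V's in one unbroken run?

Treat the 3 copies of V as a single block. The multiset to arrange is then {VVV, G, P, P, S}, 5 items in all.
That gives (5)!/(2!) = 60 arrangements.

60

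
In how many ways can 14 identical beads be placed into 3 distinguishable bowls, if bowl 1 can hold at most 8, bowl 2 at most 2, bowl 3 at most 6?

6

By stars and bars, unrestricted non-negative solutions to x_1+…+x_3 = 14 number C(14+2,2) = 120.
Subtract solutions that violate a single cap (substitute x_i' = x_i − (cap_i+1)): x_1 ≥ 9 gives C(7,2) = 21; x_2 ≥ 3 gives C(13,2) = 78; x_3 ≥ 7 gives C(9,2) = 36. Together 135.
Add back pairs where two caps are both exceeded: 6 + 0 + 15 = 21.
By inclusion–exclusion the count is 120 − 135 + 21 = 6.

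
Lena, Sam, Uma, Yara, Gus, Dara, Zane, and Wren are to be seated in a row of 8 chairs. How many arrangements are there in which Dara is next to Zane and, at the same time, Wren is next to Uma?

Treat {Dara,Zane} as one block (2 orders) and {Wren,Uma} as another (2 orders).
That leaves 6 units to arrange: 2 × 2 × 6! = 4 × 720 = 2880.

2880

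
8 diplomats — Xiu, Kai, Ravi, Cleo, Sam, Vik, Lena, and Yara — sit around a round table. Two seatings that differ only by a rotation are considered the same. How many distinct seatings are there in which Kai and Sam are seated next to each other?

Treat {Kai, Sam} as one unit (2 internal orders) and seat the resulting 7 units around the table: (6)! circular arrangements.
So 2 × (6)! = 2 × 720 = 1440.

1440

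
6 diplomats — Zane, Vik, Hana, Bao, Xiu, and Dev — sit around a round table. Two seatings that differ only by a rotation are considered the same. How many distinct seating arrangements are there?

Seat Zane anywhere (absorbing the rotational symmetry), then permute the other 5: (5)! = 120.

120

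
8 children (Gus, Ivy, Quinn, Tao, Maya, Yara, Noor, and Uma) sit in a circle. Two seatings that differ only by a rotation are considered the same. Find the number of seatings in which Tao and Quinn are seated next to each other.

Glue Tao and Quinn into a block (2 internal orders). Seating 7 units around a circle gives (6)! arrangements.
So 2 × (6)! = 2 × 720 = 1440.

1440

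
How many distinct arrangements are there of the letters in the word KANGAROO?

10080

Letter multiplicities in KANGAROO: A×2, G×1, K×1, N×1, O×2, R×1.
Dividing 8! = 40320 by 2!·2! = 4 for the repeated letters gives 10080.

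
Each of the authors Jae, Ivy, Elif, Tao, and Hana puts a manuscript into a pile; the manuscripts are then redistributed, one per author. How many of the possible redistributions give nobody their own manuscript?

This is the derangement count D_5: permutations of 5 items with no fixed point.
By inclusion–exclusion this is Σ_{j=0}^{5} (−1)^j C(5,j)·(5−j)!.
Computing: 120 − 120 + 60 − 20 + 5 − 1 = 44.

44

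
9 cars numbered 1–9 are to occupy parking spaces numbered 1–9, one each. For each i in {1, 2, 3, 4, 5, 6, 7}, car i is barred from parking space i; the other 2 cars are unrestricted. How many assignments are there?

165016

Let Aᵢ (for 1 ≤ i ≤ 7) be the placements that put car i in its forbidden parking space. Any j of these fix j positions, leaving (9−j)! ways to fill the rest, and there are C(7,j) ways to pick which j.
By inclusion–exclusion, the number of valid placements is Σ_{j=0}^{7} (−1)^j C(7,j)·(9−j)!.
Computing: 362880 − 282240 + 105840 − 25200 + 4200 − 504 + 42 − 2 = 165016.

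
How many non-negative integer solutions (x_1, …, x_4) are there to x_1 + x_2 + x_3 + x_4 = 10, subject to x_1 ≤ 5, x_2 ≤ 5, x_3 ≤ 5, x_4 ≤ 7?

Without the upper bounds there are C(13,3) = 286 ways to split 10 among 4 variables.
Subtract solutions that violate a single cap (substitute x_i' = x_i − (cap_i+1)): x_1 ≥ 6 gives C(7,3) = 35; x_2 ≥ 6 gives C(7,3) = 35; x_3 ≥ 6 gives C(7,3) = 35; x_4 ≥ 8 gives C(5,3) = 10. Together 115.
No two caps can be exceeded simultaneously, so the pair terms are all 0.
By inclusion–exclusion the count is 286 − 115 + 0 = 171.

171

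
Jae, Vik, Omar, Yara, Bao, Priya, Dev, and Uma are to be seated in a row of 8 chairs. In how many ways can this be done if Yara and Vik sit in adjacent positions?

10080

Place the 6 others and the Yara-Vik pair as 7 objects in a line; the pair has 2 internal arrangements.
So the count is 2·(7)! = 10080.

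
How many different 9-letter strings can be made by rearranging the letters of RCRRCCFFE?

5040

RCRRCCFFE has 9 letters with C appearing 3 times, F appearing twice, and R appearing 3 times.
Dividing 9! = 362880 by 3!·3!·2! = 72 for the repeated letters gives 5040.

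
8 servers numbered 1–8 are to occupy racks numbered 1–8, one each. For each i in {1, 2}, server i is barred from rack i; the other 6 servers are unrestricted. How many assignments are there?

Let Aᵢ (for i ∈ {1, 2}) be the placements that put server i in its forbidden rack. Any j of these fix j positions, leaving (8−j)! ways to fill the rest, and there are C(2,j) ways to pick which j.
By inclusion–exclusion, the number of valid placements is Σ_{j=0}^{2} (−1)^j C(2,j)·(8−j)!.
Computing: 40320 − 10080 + 720 = 30960.

30960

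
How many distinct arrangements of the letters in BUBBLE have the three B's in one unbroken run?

Treat the 3 copies of B as a single block. The multiset to arrange is then {BBB, E, L, U}, 4 items in all.
All 4 items are distinct, so there are (4)! = 24 arrangements.

24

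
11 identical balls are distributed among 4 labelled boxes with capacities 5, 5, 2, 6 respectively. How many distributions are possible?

76

Ignoring the caps, the number of non-negative solutions to x_1+…+x_4 = 11 is C(14,3) = 364.
Subtract solutions that violate a single cap (substitute x_i' = x_i − (cap_i+1)): x_1 ≥ 6 gives C(8,3) = 56; x_2 ≥ 6 gives C(8,3) = 56; x_3 ≥ 3 gives C(11,3) = 165; x_4 ≥ 7 gives C(7,3) = 35. Together 312.
Add back pairs where two caps are both exceeded: 0 + 10 + 0 + 10 + 0 + 4 = 24.
By inclusion–exclusion the count is 364 − 312 + 24 = 76.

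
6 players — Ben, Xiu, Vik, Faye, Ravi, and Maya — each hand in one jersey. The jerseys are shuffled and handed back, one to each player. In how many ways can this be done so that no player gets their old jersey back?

Let Aᵢ be the assignments in which player i gets their old jersey. We want the size of the complement of A₁∪…∪A_6.
By inclusion–exclusion this is Σ_{j=0}^{6} (−1)^j C(6,j)·(6−j)!.
Computing: 720 − 720 + 360 − 120 + 30 − 6 + 1 = 265.

265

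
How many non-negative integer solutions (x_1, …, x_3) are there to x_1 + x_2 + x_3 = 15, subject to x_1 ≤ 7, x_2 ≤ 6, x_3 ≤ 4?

6

Without the upper bounds there are C(17,2) = 136 ways to split 15 among 3 variables.
Subtract solutions that violate a single cap (substitute x_i' = x_i − (cap_i+1)): x_1 ≥ 8 gives C(9,2) = 36; x_2 ≥ 7 gives C(10,2) = 45; x_3 ≥ 5 gives C(12,2) = 66. Together 147.
Add back pairs where two caps are both exceeded: 1 + 6 + 10 = 17.
By inclusion–exclusion the count is 136 − 147 + 17 = 6.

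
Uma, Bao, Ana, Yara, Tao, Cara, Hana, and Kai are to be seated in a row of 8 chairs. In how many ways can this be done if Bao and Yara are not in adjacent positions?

30240

Of the 8! = 40320 arrangements, those with Bao and Yara adjacent number 2 × 7! = 10080 (treat the pair as a block with 2 internal orders).
Complementary counting: 40320 − 10080 = 30240.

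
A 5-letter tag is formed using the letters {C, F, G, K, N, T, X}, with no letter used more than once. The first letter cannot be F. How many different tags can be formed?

2160

The first letter has 7−1 = 6 choices (anything except F).
The remaining 4 letters are filled from the other 6 symbols without repetition: 6 × 5 × 4 × 3 = 360.
Total: 6 × 360 = 2160.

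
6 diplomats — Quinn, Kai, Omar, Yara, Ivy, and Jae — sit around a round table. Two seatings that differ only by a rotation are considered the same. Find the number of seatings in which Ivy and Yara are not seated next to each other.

72

All circular seatings of 6 people number (5)! = 120.
Those with Ivy next to Yara: fuse the pair into one unit and seat 5 units around a circle — 2·(4)! = 48.
Subtracting, 120 − 48 = 72.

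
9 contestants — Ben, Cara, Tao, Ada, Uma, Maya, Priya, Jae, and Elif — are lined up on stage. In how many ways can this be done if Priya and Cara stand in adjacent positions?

80640

Place the 7 others and the Priya-Cara pair as 8 objects in a line; the pair has 2 internal arrangements.
So the count is 2·(8)! = 80640.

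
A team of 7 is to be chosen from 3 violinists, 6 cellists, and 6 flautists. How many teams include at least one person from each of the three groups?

5571

With no constraint there are C(15,7) = 6435 possible selections.
Subtract selections that omit an entire group: no violinists → C(12,7) = 792; no cellists → C(9,7) = 36; no flautists → C(9,7) = 36.
Add back selections omitting two groups (i.e. drawn from a single group): C(3,7) + C(6,7) + C(6,7) = 0.
By inclusion–exclusion: 6435 − 864 + 0 = 5571.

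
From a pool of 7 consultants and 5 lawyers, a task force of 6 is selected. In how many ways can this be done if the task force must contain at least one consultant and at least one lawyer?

Total 6-person selections from all 12: C(12,6) = 924.
Selections missing a whole group: no consultants → C(5,6) = 0; no lawyers → C(7,6) = 7.
Both groups omitted at once is impossible, so 924 − 7 = 917.

917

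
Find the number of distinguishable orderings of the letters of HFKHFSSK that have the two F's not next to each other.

1890

Total arrangements of HFKHFSSK: 8!/(2!·2!·2!·2!) = 2520.
If the two F's are adjacent, glue them into one block, leaving 7 items to arrange: (7)!/(2!·2!·2!) = 630 ways.
Subtracting, 2520 − 630 = 1890 arrangements keep the F's apart.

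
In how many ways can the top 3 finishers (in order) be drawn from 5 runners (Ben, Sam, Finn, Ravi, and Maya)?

There are 5 choices for 1st place, 4 for 2nd, and 3 for 3rd.
That gives 5 × 4 × 3 = 60.

60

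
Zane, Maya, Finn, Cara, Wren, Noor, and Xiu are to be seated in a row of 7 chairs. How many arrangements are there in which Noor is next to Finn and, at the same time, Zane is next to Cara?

480

Treat {Noor,Finn} as one block (2 orders) and {Zane,Cara} as another (2 orders).
That leaves 5 units to arrange: 2 × 2 × 5! = 4 × 120 = 480.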